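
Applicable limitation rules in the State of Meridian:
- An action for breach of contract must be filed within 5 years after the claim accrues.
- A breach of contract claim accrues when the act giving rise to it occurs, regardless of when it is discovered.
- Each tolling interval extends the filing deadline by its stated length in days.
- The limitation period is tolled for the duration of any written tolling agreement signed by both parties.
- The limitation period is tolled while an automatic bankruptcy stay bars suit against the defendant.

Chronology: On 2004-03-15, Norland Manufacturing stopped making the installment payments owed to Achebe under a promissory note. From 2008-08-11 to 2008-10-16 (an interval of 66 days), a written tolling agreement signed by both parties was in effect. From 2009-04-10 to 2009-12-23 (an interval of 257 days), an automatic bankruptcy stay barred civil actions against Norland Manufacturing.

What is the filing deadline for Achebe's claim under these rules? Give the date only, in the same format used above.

The claim accrued on 2004-03-15, the date of the act.
Adding the 5 years base period to 2004-03-15 gives a deadline of 2009-03-15, before any tolling.
Because the written tolling agreement ran from 2008-08-11 to 2008-10-16, the deadline is extended by 66 days to 2009-05-20.
The automatic bankruptcy stay from 2009-04-10 to 2009-12-23 tolled the period for 257 days, extending the deadline to 2010-02-01.

2010-02-01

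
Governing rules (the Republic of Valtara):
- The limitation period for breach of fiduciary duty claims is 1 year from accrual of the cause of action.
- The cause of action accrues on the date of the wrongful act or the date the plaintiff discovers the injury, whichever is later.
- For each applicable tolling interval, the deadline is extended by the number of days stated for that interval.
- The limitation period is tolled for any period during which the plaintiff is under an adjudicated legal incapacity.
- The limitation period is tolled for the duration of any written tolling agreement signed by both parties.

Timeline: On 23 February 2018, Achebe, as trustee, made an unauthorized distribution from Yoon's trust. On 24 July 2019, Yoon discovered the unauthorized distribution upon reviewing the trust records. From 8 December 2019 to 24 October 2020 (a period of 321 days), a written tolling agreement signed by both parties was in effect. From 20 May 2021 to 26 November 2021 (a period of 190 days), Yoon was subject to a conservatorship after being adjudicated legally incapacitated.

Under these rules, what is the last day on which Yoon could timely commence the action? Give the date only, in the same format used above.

17 December 2021

Because discovery on 24 July 2019 post-dates the 23 February 2018 act, accrual under the later-of rule falls on 24 July 2019.
1 year from 24 July 2019 is 24 July 2020.
The written tolling agreement from 8 December 2019 to 24 October 2020 tolled the period for 321 days, extending the deadline to 10 June 2021.
The plaintiff's legal incapacity from 20 May 2021 to 26 November 2021 tolled the period for 190 days, extending the deadline to 17 December 2021.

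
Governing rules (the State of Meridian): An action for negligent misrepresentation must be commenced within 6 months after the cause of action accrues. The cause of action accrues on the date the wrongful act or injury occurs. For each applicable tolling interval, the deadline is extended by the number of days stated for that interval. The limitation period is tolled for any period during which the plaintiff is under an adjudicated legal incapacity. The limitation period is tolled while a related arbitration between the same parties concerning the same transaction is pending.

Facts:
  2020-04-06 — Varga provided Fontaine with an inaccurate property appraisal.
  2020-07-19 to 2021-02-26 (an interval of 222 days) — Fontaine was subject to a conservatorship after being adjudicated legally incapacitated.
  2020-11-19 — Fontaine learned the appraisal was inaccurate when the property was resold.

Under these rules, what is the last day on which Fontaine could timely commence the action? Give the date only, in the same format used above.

2021-05-16

Accrual is governed by the date of the act, so the period began to run on 2020-04-06; the later discovery on 2020-11-19 is irrelevant under the stated rule.
The untolled deadline — 6 months after 2020-04-06 — is 2020-10-06.
The period was tolled for 222 days by the plaintiff's legal incapacity (2020-07-19 to 2021-02-26), pushing the deadline to 2021-05-16.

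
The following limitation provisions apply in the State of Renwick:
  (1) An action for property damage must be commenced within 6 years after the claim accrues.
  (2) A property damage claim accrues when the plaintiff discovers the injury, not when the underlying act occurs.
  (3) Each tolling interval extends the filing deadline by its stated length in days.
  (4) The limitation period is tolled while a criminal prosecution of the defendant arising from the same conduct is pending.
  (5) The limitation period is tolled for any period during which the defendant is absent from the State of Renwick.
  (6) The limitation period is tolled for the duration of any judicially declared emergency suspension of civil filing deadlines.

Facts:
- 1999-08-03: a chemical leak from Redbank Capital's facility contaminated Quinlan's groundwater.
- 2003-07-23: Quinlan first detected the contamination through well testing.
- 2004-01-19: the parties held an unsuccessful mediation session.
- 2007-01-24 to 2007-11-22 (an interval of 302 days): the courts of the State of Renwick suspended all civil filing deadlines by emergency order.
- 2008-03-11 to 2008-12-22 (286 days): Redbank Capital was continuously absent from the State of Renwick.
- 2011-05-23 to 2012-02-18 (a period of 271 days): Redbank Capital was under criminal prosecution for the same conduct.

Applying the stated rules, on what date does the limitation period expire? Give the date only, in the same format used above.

The claim did not accrue until Quinlan discovered the injury on 2003-07-23; the 1999-08-03 act date does not start the clock under the stated rule.
Adding the 6 years base period to 2003-07-23 gives a deadline of 2009-07-23, before any tolling.
The period was tolled for 302 days by the emergency suspension of filing deadlines (2007-01-24 to 2007-11-22), pushing the deadline to 2010-05-21.
The defendant's absence from the jurisdiction from 2008-03-11 to 2008-12-22 tolled the period for 286 days, extending the deadline to 2011-03-03.
By the time the pending criminal prosecution began on 2011-05-23, the limitation period had already expired on 2011-03-03; that interval cannot revive it.
None of the other events listed affects the running of the period under the stated rules.

2011-03-03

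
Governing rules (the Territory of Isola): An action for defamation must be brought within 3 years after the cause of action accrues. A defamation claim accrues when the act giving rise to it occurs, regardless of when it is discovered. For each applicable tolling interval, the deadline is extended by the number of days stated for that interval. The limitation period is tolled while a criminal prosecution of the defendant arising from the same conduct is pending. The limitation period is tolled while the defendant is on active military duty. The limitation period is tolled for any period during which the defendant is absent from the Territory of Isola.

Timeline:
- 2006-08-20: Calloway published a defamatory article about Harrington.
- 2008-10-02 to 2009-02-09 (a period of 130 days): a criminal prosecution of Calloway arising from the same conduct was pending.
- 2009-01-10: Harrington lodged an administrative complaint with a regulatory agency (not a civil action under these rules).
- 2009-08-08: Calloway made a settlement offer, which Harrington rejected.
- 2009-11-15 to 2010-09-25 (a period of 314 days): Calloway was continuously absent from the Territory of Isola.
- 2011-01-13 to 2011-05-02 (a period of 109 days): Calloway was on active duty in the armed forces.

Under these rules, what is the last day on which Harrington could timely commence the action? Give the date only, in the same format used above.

2010-11-07

The limitation period began to run on 2006-08-20.
3 years from 2006-08-20 is 2009-08-20.
The period was tolled for 130 days by the pending criminal prosecution (2008-10-02 to 2009-02-09), pushing the deadline to 2009-12-28.
The defendant's absence from the jurisdiction from 2009-11-15 to 2010-09-25 tolled the period for 314 days, extending the deadline to 2010-11-07.
The defendant's active military service from 2011-01-13 to 2011-05-02 began after the period had already run on 2010-11-07, so it has no tolling effect.
Nothing else in the chronology tolls or restarts the period.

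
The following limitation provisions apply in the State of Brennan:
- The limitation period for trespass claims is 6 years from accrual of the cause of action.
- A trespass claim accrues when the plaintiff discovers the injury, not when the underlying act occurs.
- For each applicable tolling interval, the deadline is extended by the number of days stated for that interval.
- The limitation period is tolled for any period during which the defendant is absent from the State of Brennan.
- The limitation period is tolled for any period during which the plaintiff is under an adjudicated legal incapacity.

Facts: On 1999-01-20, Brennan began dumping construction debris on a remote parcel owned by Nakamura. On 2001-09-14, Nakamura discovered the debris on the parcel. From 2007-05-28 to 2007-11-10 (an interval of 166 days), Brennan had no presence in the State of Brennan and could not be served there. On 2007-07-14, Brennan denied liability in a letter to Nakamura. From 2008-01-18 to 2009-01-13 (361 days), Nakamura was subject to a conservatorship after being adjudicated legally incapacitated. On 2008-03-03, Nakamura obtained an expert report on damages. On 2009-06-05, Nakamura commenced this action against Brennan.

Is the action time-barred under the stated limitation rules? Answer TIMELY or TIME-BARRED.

TIME-BARRED

The claim did not accrue until Nakamura discovered the injury on 2001-09-14; the 1999-01-20 act date does not start the clock under the stated rule.
The untolled deadline — 6 years after 2001-09-14 — is 2007-09-14.
The defendant's absence from the jurisdiction from 2007-05-28 to 2007-11-10 tolled the period for 166 days, extending the deadline to 2008-02-27.
Because the plaintiff's legal incapacity ran from 2008-01-18 to 2009-01-13, the deadline is extended by 361 days to 2009-02-22.
Nothing else in the chronology tolls or restarts the period.
Filing on 2009-06-05 missed the 2009-02-22 deadline — the action is time-barred.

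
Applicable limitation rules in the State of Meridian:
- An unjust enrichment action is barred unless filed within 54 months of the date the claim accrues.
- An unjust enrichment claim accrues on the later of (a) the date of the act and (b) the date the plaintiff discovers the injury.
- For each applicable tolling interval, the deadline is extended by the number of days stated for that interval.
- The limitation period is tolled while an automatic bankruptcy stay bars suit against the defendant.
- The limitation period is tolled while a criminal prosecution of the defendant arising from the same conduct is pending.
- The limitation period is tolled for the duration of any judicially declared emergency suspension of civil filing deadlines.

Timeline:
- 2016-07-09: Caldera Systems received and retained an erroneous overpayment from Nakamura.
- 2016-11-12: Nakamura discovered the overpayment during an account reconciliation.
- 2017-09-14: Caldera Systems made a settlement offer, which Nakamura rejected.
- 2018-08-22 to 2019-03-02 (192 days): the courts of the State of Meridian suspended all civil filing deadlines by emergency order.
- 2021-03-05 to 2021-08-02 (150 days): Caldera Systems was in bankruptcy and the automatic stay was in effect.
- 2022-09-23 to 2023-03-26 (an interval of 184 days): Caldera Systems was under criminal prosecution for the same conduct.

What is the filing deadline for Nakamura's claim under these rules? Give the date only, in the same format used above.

2022-04-19

Taking the later of the act (2016-07-09) and discovery (2016-11-12), the claim accrued on 2016-11-12.
The untolled deadline — 54 months after 2016-11-12 — is 2021-05-12.
Because the emergency suspension of filing deadlines ran from 2018-08-22 to 2019-03-02, the deadline is extended by 192 days to 2021-11-20.
The automatic bankruptcy stay from 2021-03-05 to 2021-08-02 tolled the period for 150 days, extending the deadline to 2022-04-19.
The pending criminal prosecution from 2022-09-23 to 2023-03-26 began after the period had already run on 2022-04-19, so it has no tolling effect.
None of the other events listed affects the running of the period under the stated rules.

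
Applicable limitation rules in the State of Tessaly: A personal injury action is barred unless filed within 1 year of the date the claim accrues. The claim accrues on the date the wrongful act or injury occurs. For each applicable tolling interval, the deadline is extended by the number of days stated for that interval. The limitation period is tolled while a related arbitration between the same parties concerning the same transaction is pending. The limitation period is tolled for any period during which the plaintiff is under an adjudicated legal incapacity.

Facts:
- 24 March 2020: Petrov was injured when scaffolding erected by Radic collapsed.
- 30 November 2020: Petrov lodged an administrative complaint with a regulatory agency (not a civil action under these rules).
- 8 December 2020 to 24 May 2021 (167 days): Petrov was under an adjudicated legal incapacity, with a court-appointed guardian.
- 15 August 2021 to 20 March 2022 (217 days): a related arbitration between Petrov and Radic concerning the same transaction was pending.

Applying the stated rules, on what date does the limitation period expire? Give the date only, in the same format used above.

The limitation period began to run on 24 March 2020.
The untolled deadline — 1 year after 24 March 2020 — is 24 March 2021.
Because the plaintiff's legal incapacity ran from 8 December 2020 to 24 May 2021, the deadline is extended by 167 days to 7 September 2021.
The period was tolled for 217 days by the pending related arbitration (15 August 2021 to 20 March 2022), pushing the deadline to 12 April 2022.
The other events in the timeline have no effect on the limitation period under the stated rules.

12 April 2022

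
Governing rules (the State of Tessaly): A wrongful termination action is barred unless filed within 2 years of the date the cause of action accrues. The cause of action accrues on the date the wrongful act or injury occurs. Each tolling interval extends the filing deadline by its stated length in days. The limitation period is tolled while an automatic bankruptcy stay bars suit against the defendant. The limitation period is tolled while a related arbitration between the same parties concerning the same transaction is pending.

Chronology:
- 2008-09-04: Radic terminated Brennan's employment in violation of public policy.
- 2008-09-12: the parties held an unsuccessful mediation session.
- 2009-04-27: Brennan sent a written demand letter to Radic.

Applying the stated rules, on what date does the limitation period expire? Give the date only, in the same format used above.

The limitation period began to run on 2008-09-04.
The untolled deadline — 2 years after 2008-09-04 — is 2010-09-04.
Nothing else in the chronology tolls or restarts the period.

2010-09-04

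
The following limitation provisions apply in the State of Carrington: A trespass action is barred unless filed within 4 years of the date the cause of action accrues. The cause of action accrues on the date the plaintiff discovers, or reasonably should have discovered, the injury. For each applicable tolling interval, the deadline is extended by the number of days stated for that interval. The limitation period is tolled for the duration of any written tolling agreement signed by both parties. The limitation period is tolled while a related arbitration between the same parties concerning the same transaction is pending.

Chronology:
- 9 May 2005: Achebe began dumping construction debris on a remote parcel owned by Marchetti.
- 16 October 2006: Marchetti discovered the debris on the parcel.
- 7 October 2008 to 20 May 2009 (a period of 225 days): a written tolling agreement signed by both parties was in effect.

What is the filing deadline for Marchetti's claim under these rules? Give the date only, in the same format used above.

Under the discovery rule, the claim accrued on 16 October 2006, when Marchetti discovered the injury — not on the 9 May 2005 date of the underlying act.
4 years from 16 October 2006 is 16 October 2010.
Because the written tolling agreement ran from 7 October 2008 to 20 May 2009, the deadline is extended by 225 days to 29 May 2011.

29 May 2011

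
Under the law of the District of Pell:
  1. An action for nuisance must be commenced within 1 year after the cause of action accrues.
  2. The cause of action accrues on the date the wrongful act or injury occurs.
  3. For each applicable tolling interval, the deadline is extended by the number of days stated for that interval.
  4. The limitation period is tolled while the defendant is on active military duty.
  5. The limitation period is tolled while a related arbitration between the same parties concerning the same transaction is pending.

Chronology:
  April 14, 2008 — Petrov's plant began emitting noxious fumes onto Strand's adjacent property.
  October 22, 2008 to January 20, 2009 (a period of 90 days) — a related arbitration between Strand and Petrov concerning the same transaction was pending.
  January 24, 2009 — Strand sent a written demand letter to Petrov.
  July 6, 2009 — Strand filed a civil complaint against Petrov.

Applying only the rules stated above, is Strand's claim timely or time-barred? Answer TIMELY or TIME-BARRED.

The cause of action accrued on April 14, 2008, the date of the act.
The untolled deadline — 1 year after April 14, 2008 — is April 14, 2009.
The pending related arbitration from October 22, 2008 to January 20, 2009 tolled the period for 90 days, extending the deadline to July 13, 2009.
Nothing else in the chronology tolls or restarts the period.
Strand filed on July 6, 2009, before the July 13, 2009 deadline, so the action is timely.

TIMELY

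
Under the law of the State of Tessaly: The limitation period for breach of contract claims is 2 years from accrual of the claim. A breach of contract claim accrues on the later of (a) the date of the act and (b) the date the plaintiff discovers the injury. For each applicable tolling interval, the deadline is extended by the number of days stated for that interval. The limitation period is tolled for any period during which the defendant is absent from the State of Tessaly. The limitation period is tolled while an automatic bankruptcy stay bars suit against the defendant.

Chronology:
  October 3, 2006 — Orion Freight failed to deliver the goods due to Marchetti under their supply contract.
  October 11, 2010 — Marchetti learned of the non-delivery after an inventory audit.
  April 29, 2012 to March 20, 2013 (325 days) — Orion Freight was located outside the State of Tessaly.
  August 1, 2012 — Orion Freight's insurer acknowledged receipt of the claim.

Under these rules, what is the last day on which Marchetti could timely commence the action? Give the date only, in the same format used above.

Taking the later of the act (October 3, 2006) and discovery (October 11, 2010), the claim accrued on October 11, 2010.
The untolled deadline — 2 years after October 11, 2010 — is October 11, 2012.
The period was tolled for 325 days by the defendant's absence from the jurisdiction (April 29, 2012 to March 20, 2013), pushing the deadline to September 1, 2013.
None of the other events listed affects the running of the period under the stated rules.

September 1, 2013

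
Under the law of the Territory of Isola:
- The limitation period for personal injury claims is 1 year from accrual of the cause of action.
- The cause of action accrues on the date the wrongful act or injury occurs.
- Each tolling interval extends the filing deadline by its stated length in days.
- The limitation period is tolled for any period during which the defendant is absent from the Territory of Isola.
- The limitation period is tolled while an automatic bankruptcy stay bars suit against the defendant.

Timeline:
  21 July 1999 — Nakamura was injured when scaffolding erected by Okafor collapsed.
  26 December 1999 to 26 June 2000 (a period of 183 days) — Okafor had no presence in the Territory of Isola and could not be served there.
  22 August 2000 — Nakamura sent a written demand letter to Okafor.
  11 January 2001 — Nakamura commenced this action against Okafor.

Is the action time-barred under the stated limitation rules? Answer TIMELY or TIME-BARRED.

The limitation period began to run on 21 July 1999.
1 year from 21 July 1999 is 21 July 2000.
Because the defendant's absence from the jurisdiction ran from 26 December 1999 to 26 June 2000, the deadline is extended by 183 days to 20 January 2001.
None of the other events listed affects the running of the period under the stated rules.
Nakamura filed on 11 January 2001, before the 20 January 2001 deadline, so the action is timely.

TIMELY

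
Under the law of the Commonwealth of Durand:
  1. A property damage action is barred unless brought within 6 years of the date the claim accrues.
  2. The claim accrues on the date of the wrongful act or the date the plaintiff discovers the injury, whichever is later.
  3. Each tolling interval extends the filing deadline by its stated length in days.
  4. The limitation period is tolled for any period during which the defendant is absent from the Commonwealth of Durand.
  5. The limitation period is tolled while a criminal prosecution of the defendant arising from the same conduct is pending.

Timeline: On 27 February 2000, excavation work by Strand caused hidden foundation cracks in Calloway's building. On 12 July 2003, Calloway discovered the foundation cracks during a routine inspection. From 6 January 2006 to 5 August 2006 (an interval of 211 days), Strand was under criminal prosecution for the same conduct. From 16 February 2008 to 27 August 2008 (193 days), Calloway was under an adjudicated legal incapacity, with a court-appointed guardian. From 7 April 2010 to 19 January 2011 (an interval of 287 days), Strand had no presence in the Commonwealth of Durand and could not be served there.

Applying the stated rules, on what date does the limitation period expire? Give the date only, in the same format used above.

Because discovery on 12 July 2003 post-dates the 27 February 2000 act, accrual under the later-of rule falls on 12 July 2003.
Adding the 6 years base period to 12 July 2003 gives a deadline of 12 July 2009, before any tolling.
The period was tolled for 211 days by the pending criminal prosecution (6 January 2006 to 5 August 2006), pushing the deadline to 8 February 2010.
The defendant's absence from the jurisdiction starting 7 April 2010 came too late — the period had run on 8 February 2010 — and so does not extend the deadline.
The plaintiff's legal incapacity from 16 February 2008 to 27 August 2008 does not toll the period, because no stated rule makes the plaintiff's incapacity a tolling event.

8 February 2010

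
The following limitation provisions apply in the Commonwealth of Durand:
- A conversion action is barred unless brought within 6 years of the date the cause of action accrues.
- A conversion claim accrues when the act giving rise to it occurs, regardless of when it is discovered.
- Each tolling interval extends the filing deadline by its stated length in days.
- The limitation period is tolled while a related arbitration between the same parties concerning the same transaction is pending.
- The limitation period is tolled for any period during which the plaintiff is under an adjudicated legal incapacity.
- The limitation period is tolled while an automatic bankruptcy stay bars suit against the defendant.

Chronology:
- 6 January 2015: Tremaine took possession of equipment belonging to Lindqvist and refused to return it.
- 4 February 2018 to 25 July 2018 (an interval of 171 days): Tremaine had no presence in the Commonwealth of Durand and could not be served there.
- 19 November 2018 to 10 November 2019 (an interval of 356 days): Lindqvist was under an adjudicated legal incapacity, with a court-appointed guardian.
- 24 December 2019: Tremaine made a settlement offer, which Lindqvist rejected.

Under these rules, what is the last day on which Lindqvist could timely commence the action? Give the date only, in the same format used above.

The claim accrued on 6 January 2015, when the wrongful act occurred.
The untolled deadline — 6 years after 6 January 2015 — is 6 January 2021.
Because the plaintiff's legal incapacity ran from 19 November 2018 to 10 November 2019, the deadline is extended by 356 days to 28 December 2021.
No stated provision tolls the period for the defendant's absence, so the interval from 4 February 2018 to 25 July 2018 has no effect on the deadline.
None of the other events listed affects the running of the period under the stated rules.

28 December 2021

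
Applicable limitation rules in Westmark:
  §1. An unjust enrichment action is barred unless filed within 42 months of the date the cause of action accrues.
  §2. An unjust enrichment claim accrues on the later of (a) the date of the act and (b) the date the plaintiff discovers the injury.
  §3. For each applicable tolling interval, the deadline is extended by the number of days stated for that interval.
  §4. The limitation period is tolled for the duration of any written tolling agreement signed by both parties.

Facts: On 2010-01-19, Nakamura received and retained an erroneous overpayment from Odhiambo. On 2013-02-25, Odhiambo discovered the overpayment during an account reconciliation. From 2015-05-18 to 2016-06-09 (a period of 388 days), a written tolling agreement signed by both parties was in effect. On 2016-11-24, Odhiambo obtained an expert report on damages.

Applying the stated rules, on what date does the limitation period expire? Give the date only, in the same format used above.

Because discovery on 2013-02-25 post-dates the 2010-01-19 act, accrual under the later-of rule falls on 2013-02-25.
42 months from 2013-02-25 is 2016-08-25.
The period was tolled for 388 days by the written tolling agreement (2015-05-18 to 2016-06-09), pushing the deadline to 2017-09-17.
The other events in the timeline have no effect on the limitation period under the stated rules.

2017-09-17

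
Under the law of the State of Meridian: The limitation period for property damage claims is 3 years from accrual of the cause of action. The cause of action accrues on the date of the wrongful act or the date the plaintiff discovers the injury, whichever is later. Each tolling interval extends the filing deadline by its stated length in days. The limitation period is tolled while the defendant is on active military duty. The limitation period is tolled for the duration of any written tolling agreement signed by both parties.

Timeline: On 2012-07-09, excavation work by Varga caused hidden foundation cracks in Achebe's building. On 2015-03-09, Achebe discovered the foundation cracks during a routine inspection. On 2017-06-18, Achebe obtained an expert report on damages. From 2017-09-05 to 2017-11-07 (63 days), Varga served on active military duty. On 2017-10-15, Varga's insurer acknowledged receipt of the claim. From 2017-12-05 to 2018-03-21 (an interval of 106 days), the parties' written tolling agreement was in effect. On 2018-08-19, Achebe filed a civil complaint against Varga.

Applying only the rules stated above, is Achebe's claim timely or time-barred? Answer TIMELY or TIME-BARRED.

The claim accrued on 2015-03-09 — the later of the 2012-07-09 act and the 2015-03-09 discovery.
3 years from 2015-03-09 is 2018-03-09.
The period was tolled for 63 days by the defendant's active military service (2017-09-05 to 2017-11-07), pushing the deadline to 2018-05-11.
The period was tolled for 106 days by the written tolling agreement (2017-12-05 to 2018-03-21), pushing the deadline to 2018-08-25.
None of the other events listed affects the running of the period under the stated rules.
Achebe filed on 2018-08-19, before the 2018-08-25 deadline, so the action is timely.

TIMELY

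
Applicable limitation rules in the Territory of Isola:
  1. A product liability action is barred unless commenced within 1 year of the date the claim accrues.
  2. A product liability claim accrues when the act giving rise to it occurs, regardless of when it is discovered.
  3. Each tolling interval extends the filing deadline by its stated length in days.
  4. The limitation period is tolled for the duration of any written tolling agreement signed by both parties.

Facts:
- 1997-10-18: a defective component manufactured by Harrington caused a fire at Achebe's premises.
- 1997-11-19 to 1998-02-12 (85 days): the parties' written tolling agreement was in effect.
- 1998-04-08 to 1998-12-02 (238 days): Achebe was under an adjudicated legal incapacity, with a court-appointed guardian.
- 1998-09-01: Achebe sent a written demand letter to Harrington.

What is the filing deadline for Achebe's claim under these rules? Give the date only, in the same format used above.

1999-01-11

The claim accrued on 1997-10-18, the date of the act.
1 year from 1997-10-18 is 1998-10-18.
Because the written tolling agreement ran from 1997-11-19 to 1998-02-12, the deadline is extended by 85 days to 1999-01-11.
Although the plaintiff's incapacity ran from 1998-04-08 to 1998-12-02, the stated rules do not make that a tolling event, so it is disregarded.
None of the other events listed affects the running of the period under the stated rules.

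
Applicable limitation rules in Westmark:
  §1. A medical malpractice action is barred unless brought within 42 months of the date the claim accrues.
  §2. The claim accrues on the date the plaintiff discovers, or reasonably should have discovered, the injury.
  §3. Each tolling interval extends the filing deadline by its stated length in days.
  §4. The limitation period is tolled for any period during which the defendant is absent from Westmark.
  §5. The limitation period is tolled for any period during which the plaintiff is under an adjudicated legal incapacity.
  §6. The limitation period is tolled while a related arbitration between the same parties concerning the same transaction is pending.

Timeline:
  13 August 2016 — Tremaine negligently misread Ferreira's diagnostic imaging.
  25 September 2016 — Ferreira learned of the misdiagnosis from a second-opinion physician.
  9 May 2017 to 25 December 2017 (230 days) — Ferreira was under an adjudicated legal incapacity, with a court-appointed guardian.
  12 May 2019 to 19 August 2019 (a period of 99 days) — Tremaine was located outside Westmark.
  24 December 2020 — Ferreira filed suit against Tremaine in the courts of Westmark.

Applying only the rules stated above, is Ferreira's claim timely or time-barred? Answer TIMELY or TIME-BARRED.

TIMELY

Accrual is tied to discovery, so the period began on 25 September 2016 rather than on 13 August 2016 when the act occurred.
42 months from 25 September 2016 is 25 March 2020.
The period was tolled for 230 days by the plaintiff's legal incapacity (9 May 2017 to 25 December 2017), pushing the deadline to 10 November 2020.
The period was tolled for 99 days by the defendant's absence from the jurisdiction (12 May 2019 to 19 August 2019), pushing the deadline to 17 February 2021.
The 24 December 2020 filing precedes the 17 February 2021 deadline; the claim is timely.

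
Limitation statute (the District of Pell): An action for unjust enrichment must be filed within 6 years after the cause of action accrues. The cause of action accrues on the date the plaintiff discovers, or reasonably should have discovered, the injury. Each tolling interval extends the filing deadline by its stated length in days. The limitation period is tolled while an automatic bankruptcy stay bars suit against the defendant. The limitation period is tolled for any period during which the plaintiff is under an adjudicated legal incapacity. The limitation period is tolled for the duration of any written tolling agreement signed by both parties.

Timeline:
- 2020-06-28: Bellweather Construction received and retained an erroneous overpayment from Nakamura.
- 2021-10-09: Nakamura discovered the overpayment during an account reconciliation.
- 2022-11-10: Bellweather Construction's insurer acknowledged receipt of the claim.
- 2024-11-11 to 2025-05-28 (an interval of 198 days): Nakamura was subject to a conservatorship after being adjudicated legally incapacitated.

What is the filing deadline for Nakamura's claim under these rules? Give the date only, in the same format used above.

Under the discovery rule, the claim accrued on 2021-10-09, when Nakamura discovered the injury — not on the 2020-06-28 date of the underlying act.
Adding the 6 years base period to 2021-10-09 gives a deadline of 2027-10-09, before any tolling.
The plaintiff's legal incapacity from 2024-11-11 to 2025-05-28 tolled the period for 198 days, extending the deadline to 2028-04-24.
The other events in the timeline have no effect on the limitation period under the stated rules.

2028-04-24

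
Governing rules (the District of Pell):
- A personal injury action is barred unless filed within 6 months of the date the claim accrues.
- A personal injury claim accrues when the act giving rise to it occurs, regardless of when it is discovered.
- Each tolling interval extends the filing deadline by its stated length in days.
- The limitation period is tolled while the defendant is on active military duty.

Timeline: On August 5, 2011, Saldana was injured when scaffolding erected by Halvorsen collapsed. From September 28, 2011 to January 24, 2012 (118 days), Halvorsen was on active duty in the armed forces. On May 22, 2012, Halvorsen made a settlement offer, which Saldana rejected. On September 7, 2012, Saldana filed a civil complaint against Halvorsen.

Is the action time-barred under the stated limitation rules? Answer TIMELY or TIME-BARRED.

The limitation period began to run on August 5, 2011.
The untolled deadline — 6 months after August 5, 2011 — is February 5, 2012.
Because the defendant's active military service ran from September 28, 2011 to January 24, 2012, the deadline is extended by 118 days to June 2, 2012.
None of the other events listed affects the running of the period under the stated rules.
The September 7, 2012 filing falls after the June 2, 2012 deadline; the claim is time-barred.

TIME-BARRED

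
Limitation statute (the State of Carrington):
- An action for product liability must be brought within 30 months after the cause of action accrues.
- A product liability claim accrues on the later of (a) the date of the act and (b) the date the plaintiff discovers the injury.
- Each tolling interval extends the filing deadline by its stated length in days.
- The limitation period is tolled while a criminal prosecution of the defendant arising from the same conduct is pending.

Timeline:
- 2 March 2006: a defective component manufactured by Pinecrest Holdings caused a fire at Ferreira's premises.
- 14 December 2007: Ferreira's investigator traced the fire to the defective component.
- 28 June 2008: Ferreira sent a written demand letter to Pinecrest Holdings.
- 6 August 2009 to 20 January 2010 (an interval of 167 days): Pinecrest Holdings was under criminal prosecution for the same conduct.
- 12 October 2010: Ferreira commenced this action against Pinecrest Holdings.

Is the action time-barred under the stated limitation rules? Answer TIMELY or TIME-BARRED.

TIMELY

Taking the later of the act (2 March 2006) and discovery (14 December 2007), the claim accrued on 14 December 2007.
The untolled deadline — 30 months after 14 December 2007 — is 14 June 2010.
The pending criminal prosecution from 6 August 2009 to 20 January 2010 tolled the period for 167 days, extending the deadline to 28 November 2010.
Nothing else in the chronology tolls or restarts the period.
Ferreira filed on 12 October 2010, before the 28 November 2010 deadline, so the action is timely.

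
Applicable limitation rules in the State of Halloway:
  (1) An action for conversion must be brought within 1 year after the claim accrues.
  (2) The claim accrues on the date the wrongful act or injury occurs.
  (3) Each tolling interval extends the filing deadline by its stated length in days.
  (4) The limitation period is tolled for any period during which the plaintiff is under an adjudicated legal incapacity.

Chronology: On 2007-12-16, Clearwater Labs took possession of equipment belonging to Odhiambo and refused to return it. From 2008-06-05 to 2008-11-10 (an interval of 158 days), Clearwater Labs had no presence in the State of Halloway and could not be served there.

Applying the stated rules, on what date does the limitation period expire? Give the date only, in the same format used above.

2008-12-16

The limitation period began to run on 2007-12-16.
The untolled deadline — 1 year after 2007-12-16 — is 2008-12-16.
Although the defendant's absence ran from 2008-06-05 to 2008-11-10, the stated rules do not make that a tolling event, so it is disregarded.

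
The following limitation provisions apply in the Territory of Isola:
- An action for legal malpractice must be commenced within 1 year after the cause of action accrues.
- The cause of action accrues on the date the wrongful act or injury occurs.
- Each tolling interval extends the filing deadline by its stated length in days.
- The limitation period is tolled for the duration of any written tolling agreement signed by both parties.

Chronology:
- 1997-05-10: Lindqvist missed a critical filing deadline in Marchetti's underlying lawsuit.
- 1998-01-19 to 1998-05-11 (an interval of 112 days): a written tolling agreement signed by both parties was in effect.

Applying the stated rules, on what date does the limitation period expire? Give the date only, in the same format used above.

1998-08-30

The limitation period began to run on 1997-05-10.
Adding the 1 year base period to 1997-05-10 gives a deadline of 1998-05-10, before any tolling.
Because the written tolling agreement ran from 1998-01-19 to 1998-05-11, the deadline is extended by 112 days to 1998-08-30.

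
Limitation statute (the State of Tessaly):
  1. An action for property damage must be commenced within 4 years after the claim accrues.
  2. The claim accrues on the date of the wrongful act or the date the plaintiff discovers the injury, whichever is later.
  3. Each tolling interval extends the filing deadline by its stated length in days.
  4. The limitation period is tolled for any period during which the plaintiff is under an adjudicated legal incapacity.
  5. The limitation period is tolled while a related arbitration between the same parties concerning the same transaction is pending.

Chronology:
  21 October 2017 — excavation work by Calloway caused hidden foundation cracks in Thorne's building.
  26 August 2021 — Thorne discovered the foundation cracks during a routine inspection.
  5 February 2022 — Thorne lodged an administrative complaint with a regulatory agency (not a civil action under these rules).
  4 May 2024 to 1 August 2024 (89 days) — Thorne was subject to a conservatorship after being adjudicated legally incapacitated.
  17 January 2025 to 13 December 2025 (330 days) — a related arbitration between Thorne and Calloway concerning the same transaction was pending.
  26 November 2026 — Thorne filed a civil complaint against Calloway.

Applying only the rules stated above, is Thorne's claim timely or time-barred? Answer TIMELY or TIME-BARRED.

TIME-BARRED

The claim accrued on 26 August 2021 — the later of the 21 October 2017 act and the 26 August 2021 discovery.
4 years from 26 August 2021 is 26 August 2025.
The plaintiff's legal incapacity from 4 May 2024 to 1 August 2024 tolled the period for 89 days, extending the deadline to 23 November 2025.
The pending related arbitration from 17 January 2025 to 13 December 2025 tolled the period for 330 days, extending the deadline to 19 October 2026.
None of the other events listed affects the running of the period under the stated rules.
Thorne filed on 26 November 2026, after the 19 October 2026 deadline, so the action is time-barred.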